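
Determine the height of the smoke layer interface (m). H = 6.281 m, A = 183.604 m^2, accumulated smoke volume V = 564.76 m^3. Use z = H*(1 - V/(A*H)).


V/(A*H) = 0.48973
1 - 0.48973 = 0.51027
z = 6.281 * 0.51027 = 3.2050 m

3.2050 m


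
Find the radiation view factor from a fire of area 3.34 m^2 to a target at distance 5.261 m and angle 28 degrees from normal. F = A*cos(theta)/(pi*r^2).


cos(28 deg) = 0.88295
pi*r^2 = 86.953
F = 3.34 * 0.88295 / 86.953 = 0.033915

0.033915


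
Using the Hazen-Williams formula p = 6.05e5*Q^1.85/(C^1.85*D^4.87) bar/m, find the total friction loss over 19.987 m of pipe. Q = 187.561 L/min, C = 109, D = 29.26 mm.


Q^1.85 = 16044
C^1.85 = 5878.1
D^4.87 = 1.3828e+07
p/m = 0.11942 bar/m
p_total = 0.11942 * 19.987 = 2.3868 bar

2.3868 bar


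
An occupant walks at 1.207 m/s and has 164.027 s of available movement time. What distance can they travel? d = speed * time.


d = 1.207 * 164.027 = 197.98 m

197.98 m


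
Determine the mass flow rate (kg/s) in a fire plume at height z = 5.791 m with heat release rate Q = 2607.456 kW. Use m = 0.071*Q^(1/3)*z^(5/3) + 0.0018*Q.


Q^(1/3) = 13.764
z^(5/3) = 18.675
First term = 0.071 * 13.764 * 18.675 = 18.250
Second term = 0.0018 * 2607.456 = 4.6934
m = 22.943 kg/s

22.943 kg/s


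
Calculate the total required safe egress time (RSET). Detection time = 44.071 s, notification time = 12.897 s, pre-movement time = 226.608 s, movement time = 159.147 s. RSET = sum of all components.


Total = 44.071 + 12.897 + 226.608 + 159.147 = 442.723 s

442.723 s


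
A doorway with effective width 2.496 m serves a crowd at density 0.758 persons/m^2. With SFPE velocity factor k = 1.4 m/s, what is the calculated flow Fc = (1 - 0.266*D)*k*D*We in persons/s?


1 - 0.266*D = 1 - 0.266*0.758 = 0.79837
Fs = 0.79837 * 1.4 * 0.758 = 0.84723 persons/(s*m)
Fc = 0.84723 * 2.496 = 2.1147 persons/s

2.1147 persons/s


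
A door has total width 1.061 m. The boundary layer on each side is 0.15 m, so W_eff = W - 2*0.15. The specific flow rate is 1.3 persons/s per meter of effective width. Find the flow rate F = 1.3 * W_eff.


W_eff = 1.061 - 0.30 = 0.761 m
F = 1.3 * 0.761 = 0.98930 persons/s

0.98930 persons/s


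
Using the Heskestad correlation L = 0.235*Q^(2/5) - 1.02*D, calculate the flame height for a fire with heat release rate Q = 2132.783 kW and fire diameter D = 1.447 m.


Q^(2/5) = 21.457
0.235 * Q^(2/5) = 5.0425
1.02 * D = 1.4759
L = 3.5666 m

3.5666 m


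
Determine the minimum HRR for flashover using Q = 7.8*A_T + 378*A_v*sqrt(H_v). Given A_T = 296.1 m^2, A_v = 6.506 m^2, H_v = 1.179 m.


7.8*A_T = 2309.58
sqrt(H_v) = 1.0858
378*A_v*sqrt(H_v) = 2670.3
Q = 2309.58 + 2670.3 = 4979.9 kW

4979.9 kW


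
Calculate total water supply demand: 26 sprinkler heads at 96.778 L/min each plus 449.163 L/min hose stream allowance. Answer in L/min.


Sprinkler demand = 26 * 96.778 = 2516.228 L/min
Total = 2516.228 + 449.163 = 2965.391 L/min

2965.391 L/min


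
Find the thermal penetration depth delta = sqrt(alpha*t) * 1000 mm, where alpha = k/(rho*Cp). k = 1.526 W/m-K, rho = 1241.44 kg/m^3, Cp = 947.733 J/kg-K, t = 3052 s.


alpha = 1.526 / (1241.44 * 947.733) = 1.2970e-06 m^2/s
alpha * t = 0.0039585
delta = sqrt(0.0039585) * 1000 = 62.916 mm

62.916 mm


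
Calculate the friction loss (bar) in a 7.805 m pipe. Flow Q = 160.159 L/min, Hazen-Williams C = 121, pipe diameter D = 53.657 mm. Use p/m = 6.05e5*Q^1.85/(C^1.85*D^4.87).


Q^1.85 = 11979
C^1.85 = 7131.0
D^4.87 = 2.6502e+08
p/m = 0.0038348 bar/m
p_total = 0.0038348 * 7.805 = 0.029931 bar

0.029931 bar


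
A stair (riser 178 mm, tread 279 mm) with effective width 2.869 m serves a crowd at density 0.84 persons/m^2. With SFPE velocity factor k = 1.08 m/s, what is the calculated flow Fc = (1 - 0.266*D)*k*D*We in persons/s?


1 - 0.266*D = 1 - 0.266*0.84 = 0.77656
Fs = 0.77656 * 1.08 * 0.84 = 0.70450 persons/(s*m)
Fc = 0.70450 * 2.869 = 2.0212 persons/s

2.0212 persons/s


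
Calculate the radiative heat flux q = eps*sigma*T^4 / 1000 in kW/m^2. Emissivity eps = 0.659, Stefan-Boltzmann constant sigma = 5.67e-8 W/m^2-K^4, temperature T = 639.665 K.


T^4 = 1.6742e+11
q = 0.659 * 5.67e-8 * 1.6742e+11 / 1000 = 6.2557 kW/m^2

6.2557 kW/m^2


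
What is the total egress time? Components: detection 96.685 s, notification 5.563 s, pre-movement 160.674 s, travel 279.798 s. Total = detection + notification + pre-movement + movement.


Total = 96.685 + 5.563 + 160.674 + 279.798 = 542.72 s

542.72 s


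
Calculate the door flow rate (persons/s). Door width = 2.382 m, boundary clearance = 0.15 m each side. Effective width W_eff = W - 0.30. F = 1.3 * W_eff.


W_eff = 2.382 - 0.30 = 2.082 m
F = 1.3 * 2.082 = 2.7066 persons/s

2.7066 persons/s


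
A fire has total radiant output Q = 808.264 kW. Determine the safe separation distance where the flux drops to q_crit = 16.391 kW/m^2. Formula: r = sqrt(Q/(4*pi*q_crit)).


4*pi*q_crit = 205.98
Q/(4*pi*q_crit) = 3.9241
r = sqrt(3.9241) = 1.9809 m

1.9809 m


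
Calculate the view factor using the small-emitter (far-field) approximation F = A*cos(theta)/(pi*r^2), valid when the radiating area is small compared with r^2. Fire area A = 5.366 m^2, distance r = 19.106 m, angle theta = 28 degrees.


cos(28 deg) = 0.88295
pi*r^2 = 1146.8
F = 5.366 * 0.88295 / 1146.8 = 0.0041314

0.0041314


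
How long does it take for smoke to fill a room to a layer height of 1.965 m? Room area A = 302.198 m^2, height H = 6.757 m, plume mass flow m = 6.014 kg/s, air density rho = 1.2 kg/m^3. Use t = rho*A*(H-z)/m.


H - z = 4.792 m
t = 1.2 * 302.198 * 4.792 / 6.014 = 288.95 s

288.95 s


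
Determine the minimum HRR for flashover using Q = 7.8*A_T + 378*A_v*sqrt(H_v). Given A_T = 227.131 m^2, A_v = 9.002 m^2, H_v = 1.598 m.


7.8*A_T = 1771.6
sqrt(H_v) = 1.2641
378*A_v*sqrt(H_v) = 4301.5
Q = 1771.6 + 4301.5 = 6073.1 kW

6073.1 kW


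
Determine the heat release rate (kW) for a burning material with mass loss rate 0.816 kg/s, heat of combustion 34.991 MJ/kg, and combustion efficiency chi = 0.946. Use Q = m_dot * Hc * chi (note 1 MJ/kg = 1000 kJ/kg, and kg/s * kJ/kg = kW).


Hc = 34.991 MJ/kg = 34.991 * 1000 kJ/kg = 34991 kJ/kg
Q = 0.816 kg/s * 34991 kJ/kg * 0.946 = 27011 kW

27011 kW


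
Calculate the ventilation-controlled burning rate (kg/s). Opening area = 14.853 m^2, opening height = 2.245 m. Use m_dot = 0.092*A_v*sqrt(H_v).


sqrt(H_v) = 1.4983
m_dot = 0.092 * 14.853 * 1.4983 = 2.0474 kg/s

2.0474 kg/s


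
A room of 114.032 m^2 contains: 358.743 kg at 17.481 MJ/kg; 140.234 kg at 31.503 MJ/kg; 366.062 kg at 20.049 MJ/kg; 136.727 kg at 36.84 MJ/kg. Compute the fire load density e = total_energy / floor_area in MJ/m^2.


Total energy = 358.743*17.481 + 140.234*31.503 + 366.062*20.049 + 136.727*36.84
= 6271.186 + 4417.792 + 7339.177 + 5037.023
= 23065.18 MJ
e = 23065.18 / 114.032 = 202.27 MJ/m^2

202.27 MJ/m^2


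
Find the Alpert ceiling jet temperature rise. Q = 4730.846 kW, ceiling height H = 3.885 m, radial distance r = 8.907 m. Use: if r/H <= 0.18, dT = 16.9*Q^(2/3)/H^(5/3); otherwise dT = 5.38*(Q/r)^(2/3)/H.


r/H = 8.907 / 3.885 = 2.2927
r/H > 0.18, so dT = 5.38*(Q/r)^(2/3)/H
Q/r = 531.14
(Q/r)^(2/3) = 65.585
dT = 5.38 * 65.585 / 3.885 = 90.823 K

90.823 K


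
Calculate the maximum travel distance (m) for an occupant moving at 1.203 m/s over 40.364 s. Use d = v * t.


d = 1.203 * 40.364 = 48.558 m

48.558 m


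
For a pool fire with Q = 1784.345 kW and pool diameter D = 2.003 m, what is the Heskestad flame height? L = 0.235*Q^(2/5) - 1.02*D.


Q^(2/5) = 19.980
0.235 * Q^(2/5) = 4.6953
1.02 * D = 2.0431
L = 2.6522 m

2.6522 m


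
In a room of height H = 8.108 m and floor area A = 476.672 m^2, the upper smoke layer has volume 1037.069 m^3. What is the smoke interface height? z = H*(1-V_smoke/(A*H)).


V/(A*H) = 0.26833
1 - 0.26833 = 0.73167
z = 8.108 * 0.73167 = 5.9324 m

5.9324 m


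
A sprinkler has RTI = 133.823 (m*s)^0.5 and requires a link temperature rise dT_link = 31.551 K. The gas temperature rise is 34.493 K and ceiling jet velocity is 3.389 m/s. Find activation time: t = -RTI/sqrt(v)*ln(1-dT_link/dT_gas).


dT_link/dT_gas = 0.91471
ln(1 - 0.91471) = -2.4617
t = -133.823 / sqrt(3.389) * -2.4617 = 178.95 s

178.95 s


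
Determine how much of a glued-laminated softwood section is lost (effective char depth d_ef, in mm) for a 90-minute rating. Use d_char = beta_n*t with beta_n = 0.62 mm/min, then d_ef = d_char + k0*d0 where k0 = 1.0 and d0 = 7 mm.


d_char = 0.62 * 90 = 55.8 mm
d_ef = 55.8 + 1.0*7 = 62.8 mm

62.8 mm


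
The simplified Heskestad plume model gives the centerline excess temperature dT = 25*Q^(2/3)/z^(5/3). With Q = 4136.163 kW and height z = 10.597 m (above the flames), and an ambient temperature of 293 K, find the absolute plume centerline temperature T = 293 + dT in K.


Q^(2/3) = 257.67
z^(5/3) = 51.126
dT = 25 * 257.67 / 51.126 = 126.00 K
T = 293 + 126.00 = 419.00 K

419.00 K


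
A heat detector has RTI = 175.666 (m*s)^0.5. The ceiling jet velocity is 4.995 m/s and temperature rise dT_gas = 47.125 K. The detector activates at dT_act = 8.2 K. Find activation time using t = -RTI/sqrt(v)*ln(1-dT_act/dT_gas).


dT_act/dT_gas = 0.17401
ln(1 - 0.17401) = -0.19117
t = -175.666 / sqrt(4.995) * -0.19117 = 15.026 s

15.026 s


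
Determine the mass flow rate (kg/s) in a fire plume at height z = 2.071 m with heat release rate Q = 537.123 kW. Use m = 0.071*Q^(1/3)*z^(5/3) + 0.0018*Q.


Q^(1/3) = 8.1288
z^(5/3) = 3.3649
First term = 0.071 * 8.1288 * 3.3649 = 1.9420
Second term = 0.0018 * 537.123 = 0.96682
m = 2.9088 kg/s

2.9088 kg/s


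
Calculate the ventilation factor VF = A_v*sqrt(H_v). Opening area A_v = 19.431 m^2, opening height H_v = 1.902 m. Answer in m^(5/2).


sqrt(H_v) = 1.3791
VF = 19.431 * 1.3791 = 26.798 m^(5/2)

26.798 m^(5/2)


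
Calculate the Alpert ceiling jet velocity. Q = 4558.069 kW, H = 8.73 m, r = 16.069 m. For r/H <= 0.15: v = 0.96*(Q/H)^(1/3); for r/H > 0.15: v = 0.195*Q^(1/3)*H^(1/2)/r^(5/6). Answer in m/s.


r/H = 16.069 / 8.73 = 1.8407
r/H > 0.15, so v = 0.195*Q^(1/3)*H^(1/2)/r^(5/6)
Q^(1/3) = 16.580
H^(1/2) = 2.9547
r^(5/6) = 10.116
v = 0.195 * 16.580 * 2.9547 / 10.116 = 0.94438 m/s

0.94438 m/s


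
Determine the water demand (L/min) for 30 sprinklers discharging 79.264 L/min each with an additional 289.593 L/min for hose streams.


Sprinkler demand = 30 * 79.264 = 2377.92 L/min
Total = 2377.92 + 289.593 = 2667.513 L/min

2667.513 L/min


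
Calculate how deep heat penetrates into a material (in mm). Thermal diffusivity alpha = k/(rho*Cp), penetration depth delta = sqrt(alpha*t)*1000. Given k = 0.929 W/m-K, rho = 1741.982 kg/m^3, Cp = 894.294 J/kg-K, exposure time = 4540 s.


alpha = 0.929 / (1741.982 * 894.294) = 5.9634e-07 m^2/s
alpha * t = 0.0027074
delta = sqrt(0.0027074) * 1000 = 52.032 mm

52.032 mm


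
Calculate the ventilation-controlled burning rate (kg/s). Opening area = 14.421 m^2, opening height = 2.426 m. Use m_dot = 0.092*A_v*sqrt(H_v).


sqrt(H_v) = 1.5576
m_dot = 0.092 * 14.421 * 1.5576 = 2.0665 kg/s

2.0665 kg/s


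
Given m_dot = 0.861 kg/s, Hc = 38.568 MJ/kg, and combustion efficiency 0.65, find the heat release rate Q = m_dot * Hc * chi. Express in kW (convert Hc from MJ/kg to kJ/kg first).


Hc = 38.568 MJ/kg = 38.568 * 1000 kJ/kg = 38568 kJ/kg
Q = 0.861 kg/s * 38568 kJ/kg * 0.65 = 21585 kW

21585 kW


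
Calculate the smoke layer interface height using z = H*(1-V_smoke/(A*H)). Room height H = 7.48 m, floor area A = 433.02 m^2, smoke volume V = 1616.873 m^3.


V/(A*H) = 0.49919
1 - 0.49919 = 0.50081
z = 7.48 * 0.50081 = 3.7461 m

3.7461 m


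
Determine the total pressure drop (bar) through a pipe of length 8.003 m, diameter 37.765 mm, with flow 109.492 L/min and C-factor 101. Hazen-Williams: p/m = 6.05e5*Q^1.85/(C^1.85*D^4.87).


Q^1.85 = 5927.3
C^1.85 = 5105.0
D^4.87 = 4.7910e+07
p/m = 0.014662 bar/m
p_total = 0.014662 * 8.003 = 0.11734 bar

0.11734 bar


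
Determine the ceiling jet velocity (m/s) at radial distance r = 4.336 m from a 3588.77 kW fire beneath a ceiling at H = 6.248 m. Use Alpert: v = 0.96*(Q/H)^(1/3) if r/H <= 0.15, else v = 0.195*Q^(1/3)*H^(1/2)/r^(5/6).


r/H = 4.336 / 6.248 = 0.69398
r/H > 0.15, so v = 0.195*Q^(1/3)*H^(1/2)/r^(5/6)
Q^(1/3) = 15.310
H^(1/2) = 2.4996
r^(5/6) = 3.3955
v = 0.195 * 15.310 * 2.4996 / 3.3955 = 2.1978 m/s

2.1978 m/s


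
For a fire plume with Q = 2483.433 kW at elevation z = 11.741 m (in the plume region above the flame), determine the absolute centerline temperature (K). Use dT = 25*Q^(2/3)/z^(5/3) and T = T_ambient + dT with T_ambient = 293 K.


Q^(2/3) = 183.39
z^(5/3) = 60.652
dT = 25 * 183.39 / 60.652 = 75.590 K
T = 293 + 75.590 = 368.59 K

368.59 K


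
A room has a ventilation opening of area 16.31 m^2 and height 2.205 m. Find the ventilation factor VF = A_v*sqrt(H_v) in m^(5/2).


sqrt(H_v) = 1.4849
VF = 16.31 * 1.4849 = 24.219 m^(5/2)

24.219 m^(5/2)


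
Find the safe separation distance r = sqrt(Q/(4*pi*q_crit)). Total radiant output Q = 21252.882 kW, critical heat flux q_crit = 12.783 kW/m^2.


4*pi*q_crit = 160.64
Q/(4*pi*q_crit) = 132.30
r = sqrt(132.30) = 11.502 m

11.502 m


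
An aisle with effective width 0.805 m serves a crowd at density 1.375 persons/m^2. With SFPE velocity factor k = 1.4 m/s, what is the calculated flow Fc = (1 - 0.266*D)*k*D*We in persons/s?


1 - 0.266*D = 1 - 0.266*1.375 = 0.63425
Fs = 0.63425 * 1.4 * 1.375 = 1.2209 persons/(s*m)
Fc = 1.2209 * 0.805 = 0.98285 persons/s

0.98285 persons/s


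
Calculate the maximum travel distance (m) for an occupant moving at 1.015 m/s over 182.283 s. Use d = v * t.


d = 1.015 * 182.283 = 185.02 m

185.02 m


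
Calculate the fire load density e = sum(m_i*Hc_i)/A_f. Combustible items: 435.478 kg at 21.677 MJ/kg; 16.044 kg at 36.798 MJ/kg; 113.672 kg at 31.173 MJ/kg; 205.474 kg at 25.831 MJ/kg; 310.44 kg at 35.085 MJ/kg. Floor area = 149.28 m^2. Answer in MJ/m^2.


Total energy = 435.478*21.677 + 16.044*36.798 + 113.672*31.173 + 205.474*25.831 + 310.44*35.085
= 9439.857 + 590.3871 + 3543.497 + 5307.599 + 10891.79
= 29773.13 MJ
e = 29773.13 / 149.28 = 199.44 MJ/m^2

199.44 MJ/m^2


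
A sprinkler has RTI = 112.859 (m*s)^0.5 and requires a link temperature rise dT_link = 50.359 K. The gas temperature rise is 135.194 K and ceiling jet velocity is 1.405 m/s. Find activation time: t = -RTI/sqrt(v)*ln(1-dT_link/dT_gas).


dT_link/dT_gas = 0.37249
ln(1 - 0.37249) = -0.46600
t = -112.859 / sqrt(1.405) * -0.46600 = 44.370 s

44.370 s


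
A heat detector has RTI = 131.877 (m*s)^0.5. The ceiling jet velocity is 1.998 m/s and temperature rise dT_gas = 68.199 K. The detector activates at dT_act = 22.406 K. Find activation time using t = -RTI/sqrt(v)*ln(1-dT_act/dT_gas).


dT_act/dT_gas = 0.32854
ln(1 - 0.32854) = -0.39830
t = -131.877 / sqrt(1.998) * -0.39830 = 37.160 s

37.160 s


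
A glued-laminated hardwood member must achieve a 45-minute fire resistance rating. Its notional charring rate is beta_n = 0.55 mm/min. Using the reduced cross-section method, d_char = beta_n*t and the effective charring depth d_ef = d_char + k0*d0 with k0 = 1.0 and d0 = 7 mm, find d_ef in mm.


d_char = 0.55 * 45 = 24.75 mm
d_ef = 24.75 + 1.0*7 = 31.75 mm

31.75 mm


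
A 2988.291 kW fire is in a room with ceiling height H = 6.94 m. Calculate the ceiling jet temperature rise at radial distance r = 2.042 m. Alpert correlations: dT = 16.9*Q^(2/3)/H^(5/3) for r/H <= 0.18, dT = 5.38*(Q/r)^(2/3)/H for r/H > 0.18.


r/H = 2.042 / 6.94 = 0.29424
r/H > 0.18, so dT = 5.38*(Q/r)^(2/3)/H
Q/r = 1463.4
(Q/r)^(2/3) = 128.90
dT = 5.38 * 128.90 / 6.94 = 99.923 K

99.923 K


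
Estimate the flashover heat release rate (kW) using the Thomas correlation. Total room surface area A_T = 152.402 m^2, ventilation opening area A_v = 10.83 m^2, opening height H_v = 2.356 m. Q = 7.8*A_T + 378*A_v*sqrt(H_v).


7.8*A_T = 1188.7
sqrt(H_v) = 1.5349
378*A_v*sqrt(H_v) = 6283.6
Q = 1188.7 + 6283.6 = 7472.3 kW

7472.3 kW


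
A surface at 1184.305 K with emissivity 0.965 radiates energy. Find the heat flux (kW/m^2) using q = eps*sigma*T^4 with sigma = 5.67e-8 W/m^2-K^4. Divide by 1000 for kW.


T^4 = 1.9672e+12
q = 0.965 * 5.67e-8 * 1.9672e+12 / 1000 = 107.64 kW/m^2

107.64 kW/m^2


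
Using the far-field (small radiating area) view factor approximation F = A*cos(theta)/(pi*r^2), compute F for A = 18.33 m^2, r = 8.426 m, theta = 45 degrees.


cos(45 deg) = 0.70711
pi*r^2 = 223.05
F = 18.33 * 0.70711 / 223.05 = 0.058111

0.058111


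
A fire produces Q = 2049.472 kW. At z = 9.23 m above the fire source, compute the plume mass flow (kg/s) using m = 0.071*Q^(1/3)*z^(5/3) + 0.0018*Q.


Q^(1/3) = 12.702
z^(5/3) = 40.613
First term = 0.071 * 12.702 * 40.613 = 36.628
Second term = 0.0018 * 2049.472 = 3.6890
m = 40.317 kg/s

40.317 kg/s


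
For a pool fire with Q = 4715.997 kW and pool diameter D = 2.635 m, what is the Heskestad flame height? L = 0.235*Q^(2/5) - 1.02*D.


Q^(2/5) = 29.473
0.235 * Q^(2/5) = 6.9262
1.02 * D = 2.6877
L = 4.2385 m

4.2385 m


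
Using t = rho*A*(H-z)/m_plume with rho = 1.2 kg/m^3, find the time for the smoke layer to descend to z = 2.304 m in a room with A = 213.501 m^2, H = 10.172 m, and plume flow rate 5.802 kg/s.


H - z = 7.868 m
t = 1.2 * 213.501 * 7.868 / 5.802 = 347.43 s

347.43 s


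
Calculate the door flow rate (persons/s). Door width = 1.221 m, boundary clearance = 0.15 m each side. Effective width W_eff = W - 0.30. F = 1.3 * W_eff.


W_eff = 1.221 - 0.30 = 0.921 m
F = 1.3 * 0.921 = 1.1973 persons/s

1.1973 persons/s


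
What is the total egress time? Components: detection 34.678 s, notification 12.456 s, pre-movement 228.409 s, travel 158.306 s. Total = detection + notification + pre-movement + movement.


Total = 34.678 + 12.456 + 228.409 + 158.306 = 433.849 s

433.849 s


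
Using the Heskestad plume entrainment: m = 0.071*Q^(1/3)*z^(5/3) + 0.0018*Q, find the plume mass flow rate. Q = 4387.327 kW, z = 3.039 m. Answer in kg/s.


Q^(1/3) = 16.371
z^(5/3) = 6.3760
First term = 0.071 * 16.371 * 6.3760 = 7.4110
Second term = 0.0018 * 4387.327 = 7.8972
m = 15.308 kg/s

15.308 kg/s


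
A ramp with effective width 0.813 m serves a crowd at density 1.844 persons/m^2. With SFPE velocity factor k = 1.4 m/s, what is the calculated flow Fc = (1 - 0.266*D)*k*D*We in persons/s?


1 - 0.266*D = 1 - 0.266*1.844 = 0.50950
Fs = 0.50950 * 1.4 * 1.844 = 1.3153 persons/(s*m)
Fc = 1.3153 * 0.813 = 1.0694 persons/s

1.0694 persons/s


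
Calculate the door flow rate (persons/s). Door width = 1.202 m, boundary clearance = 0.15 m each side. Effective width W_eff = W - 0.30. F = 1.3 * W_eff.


W_eff = 1.202 - 0.30 = 0.902 m
F = 1.3 * 0.902 = 1.1726 persons/s

1.1726 persons/s


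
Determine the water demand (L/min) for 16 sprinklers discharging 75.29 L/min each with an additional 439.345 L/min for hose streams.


Sprinkler demand = 16 * 75.29 = 1204.64 L/min
Total = 1204.64 + 439.345 = 1643.985 L/min

1643.985 L/min


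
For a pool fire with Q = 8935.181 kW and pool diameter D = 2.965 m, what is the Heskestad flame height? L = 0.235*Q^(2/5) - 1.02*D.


Q^(2/5) = 38.058
0.235 * Q^(2/5) = 8.9435
1.02 * D = 3.0243
L = 5.9192 m

5.9192 m


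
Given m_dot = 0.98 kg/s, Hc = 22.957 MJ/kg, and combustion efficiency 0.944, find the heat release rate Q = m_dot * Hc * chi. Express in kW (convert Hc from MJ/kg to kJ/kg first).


Hc = 22.957 MJ/kg = 22.957 * 1000 kJ/kg = 22957 kJ/kg
Q = 0.98 kg/s * 22957 kJ/kg * 0.944 = 21238 kW

21238 kW


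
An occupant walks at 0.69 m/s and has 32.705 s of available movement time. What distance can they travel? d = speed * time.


d = 0.69 * 32.705 = 22.566 m

22.566 m


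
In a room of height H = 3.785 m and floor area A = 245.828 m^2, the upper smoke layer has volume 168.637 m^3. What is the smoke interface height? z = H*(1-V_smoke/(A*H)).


V/(A*H) = 0.18124
1 - 0.18124 = 0.81876
z = 3.785 * 0.81876 = 3.0990 m

3.0990 m


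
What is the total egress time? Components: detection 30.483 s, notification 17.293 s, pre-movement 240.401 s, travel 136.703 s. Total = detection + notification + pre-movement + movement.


Total = 30.483 + 17.293 + 240.401 + 136.703 = 424.88 s

424.88 s


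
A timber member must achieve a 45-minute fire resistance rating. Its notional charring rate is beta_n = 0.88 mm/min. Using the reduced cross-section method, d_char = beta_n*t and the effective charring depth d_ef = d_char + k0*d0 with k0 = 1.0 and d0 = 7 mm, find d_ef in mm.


d_char = 0.88 * 45 = 39.6 mm
d_ef = 39.6 + 1.0*7 = 46.6 mm

46.6 mm


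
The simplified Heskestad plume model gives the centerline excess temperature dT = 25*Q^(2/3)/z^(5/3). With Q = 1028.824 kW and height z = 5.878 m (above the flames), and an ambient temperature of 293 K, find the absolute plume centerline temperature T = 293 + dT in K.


Q^(2/3) = 101.91
z^(5/3) = 19.145
dT = 25 * 101.91 / 19.145 = 133.08 K
T = 293 + 133.08 = 426.08 K

426.08 K


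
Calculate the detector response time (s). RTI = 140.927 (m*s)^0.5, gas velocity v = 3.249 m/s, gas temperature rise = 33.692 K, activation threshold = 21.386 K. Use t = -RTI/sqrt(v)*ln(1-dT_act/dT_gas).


dT_act/dT_gas = 0.63475
ln(1 - 0.63475) = -1.0072
t = -140.927 / sqrt(3.249) * -1.0072 = 78.745 s

78.745 s


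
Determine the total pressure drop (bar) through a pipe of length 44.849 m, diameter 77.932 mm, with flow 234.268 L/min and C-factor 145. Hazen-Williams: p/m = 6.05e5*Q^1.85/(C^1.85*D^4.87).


Q^1.85 = 24209
C^1.85 = 9966.2
D^4.87 = 1.6318e+09
p/m = 0.00090061 bar/m
p_total = 0.00090061 * 44.849 = 0.040392 bar

0.040392 bar


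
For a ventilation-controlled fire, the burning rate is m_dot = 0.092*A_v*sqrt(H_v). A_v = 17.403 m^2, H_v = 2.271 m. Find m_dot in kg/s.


sqrt(H_v) = 1.5070
m_dot = 0.092 * 17.403 * 1.5070 = 2.4128 kg/s

2.4128 kg/s


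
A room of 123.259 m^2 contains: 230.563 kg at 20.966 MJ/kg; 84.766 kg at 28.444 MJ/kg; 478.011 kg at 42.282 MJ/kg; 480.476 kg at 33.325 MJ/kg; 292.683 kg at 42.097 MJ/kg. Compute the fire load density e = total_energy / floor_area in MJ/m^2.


Total energy = 230.563*20.966 + 84.766*28.444 + 478.011*42.282 + 480.476*33.325 + 292.683*42.097
= 4833.984 + 2411.084 + 20211.26 + 16011.86 + 12321.08
= 55789.27 MJ
e = 55789.27 / 123.259 = 452.62 MJ/m^2

452.62 MJ/m^2


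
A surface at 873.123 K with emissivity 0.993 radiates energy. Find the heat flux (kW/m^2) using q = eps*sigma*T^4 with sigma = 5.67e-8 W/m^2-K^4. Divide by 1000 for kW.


T^4 = 5.8117e+11
q = 0.993 * 5.67e-8 * 5.8117e+11 / 1000 = 32.722 kW/m^2

32.722 kW/m^2


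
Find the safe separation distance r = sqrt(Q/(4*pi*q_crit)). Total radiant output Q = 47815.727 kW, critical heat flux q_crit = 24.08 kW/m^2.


4*pi*q_crit = 302.60
Q/(4*pi*q_crit) = 158.02
r = sqrt(158.02) = 12.570 m

12.570 m


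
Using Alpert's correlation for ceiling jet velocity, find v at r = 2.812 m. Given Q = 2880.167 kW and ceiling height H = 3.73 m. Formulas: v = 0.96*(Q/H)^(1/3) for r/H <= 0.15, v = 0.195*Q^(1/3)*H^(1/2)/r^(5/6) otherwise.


r/H = 2.812 / 3.73 = 0.75389
r/H > 0.15, so v = 0.195*Q^(1/3)*H^(1/2)/r^(5/6)
Q^(1/3) = 14.228
H^(1/2) = 1.9313
r^(5/6) = 2.3669
v = 0.195 * 14.228 * 1.9313 / 2.3669 = 2.2639 m/s

2.2639 m/s


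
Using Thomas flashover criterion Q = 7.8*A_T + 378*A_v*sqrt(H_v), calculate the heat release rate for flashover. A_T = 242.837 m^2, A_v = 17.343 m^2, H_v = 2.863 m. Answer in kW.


7.8*A_T = 1894.1
sqrt(H_v) = 1.6920
378*A_v*sqrt(H_v) = 11092
Q = 1894.1 + 11092 = 12987 kW

12987 kW


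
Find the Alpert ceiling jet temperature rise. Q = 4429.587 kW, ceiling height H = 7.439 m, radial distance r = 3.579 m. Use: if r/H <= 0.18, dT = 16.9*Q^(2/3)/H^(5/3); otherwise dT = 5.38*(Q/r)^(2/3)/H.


r/H = 3.579 / 7.439 = 0.48111
r/H > 0.18, so dT = 5.38*(Q/r)^(2/3)/H
Q/r = 1237.7
(Q/r)^(2/3) = 115.27
dT = 5.38 * 115.27 / 7.439 = 83.369 K

83.369 K


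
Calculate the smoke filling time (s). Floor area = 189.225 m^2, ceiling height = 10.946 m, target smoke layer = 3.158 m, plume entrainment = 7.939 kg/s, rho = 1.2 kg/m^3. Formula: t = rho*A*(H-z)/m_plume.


H - z = 7.788 m
t = 1.2 * 189.225 * 7.788 / 7.939 = 222.75 s

222.75 s


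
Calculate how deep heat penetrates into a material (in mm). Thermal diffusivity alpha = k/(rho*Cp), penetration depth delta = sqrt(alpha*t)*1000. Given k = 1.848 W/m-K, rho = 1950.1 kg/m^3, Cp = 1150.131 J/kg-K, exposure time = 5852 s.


alpha = 1.848 / (1950.1 * 1150.131) = 8.2394e-07 m^2/s
alpha * t = 0.0048217
delta = sqrt(0.0048217) * 1000 = 69.439 mm

69.439 mm


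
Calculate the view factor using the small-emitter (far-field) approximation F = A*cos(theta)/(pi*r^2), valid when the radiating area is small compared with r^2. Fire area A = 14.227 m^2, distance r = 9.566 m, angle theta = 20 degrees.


cos(20 deg) = 0.93969
pi*r^2 = 287.48
F = 14.227 * 0.93969 / 287.48 = 0.046504

0.046504


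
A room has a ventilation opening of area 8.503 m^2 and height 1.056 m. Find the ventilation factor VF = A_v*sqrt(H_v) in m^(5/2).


sqrt(H_v) = 1.0276
VF = 8.503 * 1.0276 = 8.7378 m^(5/2)

8.7378 m^(5/2)


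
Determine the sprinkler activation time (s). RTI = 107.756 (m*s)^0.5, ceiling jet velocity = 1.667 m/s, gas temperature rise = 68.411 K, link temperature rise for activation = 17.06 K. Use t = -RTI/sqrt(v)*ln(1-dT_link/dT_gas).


dT_link/dT_gas = 0.24938
ln(1 - 0.24938) = -0.28685
t = -107.756 / sqrt(1.667) * -0.28685 = 23.940 s

23.940 s


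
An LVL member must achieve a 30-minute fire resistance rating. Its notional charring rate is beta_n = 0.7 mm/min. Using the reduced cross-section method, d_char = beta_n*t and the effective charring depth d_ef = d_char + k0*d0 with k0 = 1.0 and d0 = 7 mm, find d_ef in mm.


d_char = 0.7 * 30 = 21 mm
d_ef = 21 + 1.0*7 = 28 mm

28 mm


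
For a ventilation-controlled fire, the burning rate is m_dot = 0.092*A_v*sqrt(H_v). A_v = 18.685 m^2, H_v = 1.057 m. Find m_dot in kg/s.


sqrt(H_v) = 1.0281
m_dot = 0.092 * 18.685 * 1.0281 = 1.7673 kg/s

1.7673 kg/s


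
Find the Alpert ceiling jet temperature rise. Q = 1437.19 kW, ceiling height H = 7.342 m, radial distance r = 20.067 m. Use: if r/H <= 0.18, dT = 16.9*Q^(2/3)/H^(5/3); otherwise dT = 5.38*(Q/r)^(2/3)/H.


r/H = 20.067 / 7.342 = 2.7332
r/H > 0.18, so dT = 5.38*(Q/r)^(2/3)/H
Q/r = 71.620
(Q/r)^(2/3) = 17.246
dT = 5.38 * 17.246 / 7.342 = 12.637 K

12.637 K


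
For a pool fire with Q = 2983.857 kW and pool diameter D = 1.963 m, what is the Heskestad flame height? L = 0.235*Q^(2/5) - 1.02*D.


Q^(2/5) = 24.542
0.235 * Q^(2/5) = 5.7674
1.02 * D = 2.0023
L = 3.7651 m

3.7651 m


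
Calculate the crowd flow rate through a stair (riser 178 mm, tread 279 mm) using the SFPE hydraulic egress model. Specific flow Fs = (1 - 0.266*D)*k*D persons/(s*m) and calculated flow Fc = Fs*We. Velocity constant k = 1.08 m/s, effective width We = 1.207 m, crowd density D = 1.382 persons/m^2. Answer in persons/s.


1 - 0.266*D = 1 - 0.266*1.382 = 0.63239
Fs = 0.63239 * 1.08 * 1.382 = 0.94388 persons/(s*m)
Fc = 0.94388 * 1.207 = 1.1393 persons/s

1.1393 persons/s


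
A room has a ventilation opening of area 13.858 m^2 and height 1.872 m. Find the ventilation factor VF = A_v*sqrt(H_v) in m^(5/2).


sqrt(H_v) = 1.3682
VF = 13.858 * 1.3682 = 18.961 m^(5/2)

18.961 m^(5/2)


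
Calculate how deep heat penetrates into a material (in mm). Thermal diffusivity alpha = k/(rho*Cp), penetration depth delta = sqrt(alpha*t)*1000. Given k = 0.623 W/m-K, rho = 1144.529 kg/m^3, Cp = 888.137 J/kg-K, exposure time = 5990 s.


alpha = 0.623 / (1144.529 * 888.137) = 6.1289e-07 m^2/s
alpha * t = 0.0036712
delta = sqrt(0.0036712) * 1000 = 60.590 mm

60.590 mm


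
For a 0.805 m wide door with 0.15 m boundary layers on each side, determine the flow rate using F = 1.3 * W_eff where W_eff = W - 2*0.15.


W_eff = 0.805 - 0.30 = 0.505 m
F = 1.3 * 0.505 = 0.65650 persons/s

0.65650 persons/s


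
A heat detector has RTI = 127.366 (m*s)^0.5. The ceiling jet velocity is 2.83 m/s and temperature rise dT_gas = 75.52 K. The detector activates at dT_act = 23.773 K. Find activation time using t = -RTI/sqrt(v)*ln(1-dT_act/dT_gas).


dT_act/dT_gas = 0.31479
ln(1 - 0.31479) = -0.37803
t = -127.366 / sqrt(2.83) * -0.37803 = 28.621 s

28.621 s


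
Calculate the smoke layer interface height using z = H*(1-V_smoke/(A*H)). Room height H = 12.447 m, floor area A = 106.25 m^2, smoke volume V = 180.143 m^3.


V/(A*H) = 0.13621
1 - 0.13621 = 0.86379
z = 12.447 * 0.86379 = 10.752 m

10.752 m


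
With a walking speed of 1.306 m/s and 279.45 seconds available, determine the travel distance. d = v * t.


d = 1.306 * 279.45 = 364.96 m

364.96 m


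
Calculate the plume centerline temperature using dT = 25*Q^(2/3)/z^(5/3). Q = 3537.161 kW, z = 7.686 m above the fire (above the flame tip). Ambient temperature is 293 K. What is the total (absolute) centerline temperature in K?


Q^(2/3) = 232.15
z^(5/3) = 29.934
dT = 25 * 232.15 / 29.934 = 193.88 K
T = 293 + 193.88 = 486.88 K

486.88 K


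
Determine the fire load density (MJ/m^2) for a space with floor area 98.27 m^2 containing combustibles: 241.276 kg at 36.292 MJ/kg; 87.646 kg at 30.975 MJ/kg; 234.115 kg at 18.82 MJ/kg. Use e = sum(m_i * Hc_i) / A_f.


Total energy = 241.276*36.292 + 87.646*30.975 + 234.115*18.82
= 8756.389 + 2714.835 + 4406.044
= 15877.27 MJ
e = 15877.27 / 98.27 = 161.57 MJ/m^2

161.57 MJ/m^2


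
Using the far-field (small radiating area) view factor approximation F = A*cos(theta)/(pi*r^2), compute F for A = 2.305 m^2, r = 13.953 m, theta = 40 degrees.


cos(40 deg) = 0.76604
pi*r^2 = 611.62
F = 2.305 * 0.76604 / 611.62 = 0.0028870

0.0028870


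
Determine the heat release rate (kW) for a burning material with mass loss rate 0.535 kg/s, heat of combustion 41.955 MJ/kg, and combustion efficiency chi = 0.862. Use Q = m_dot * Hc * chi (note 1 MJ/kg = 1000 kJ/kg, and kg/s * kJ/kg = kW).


Hc = 41.955 MJ/kg = 41.955 * 1000 kJ/kg = 41955 kJ/kg
Q = 0.535 kg/s * 41955 kJ/kg * 0.862 = 19348 kW

19348 kW


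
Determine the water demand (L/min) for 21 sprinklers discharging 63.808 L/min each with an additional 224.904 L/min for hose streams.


Sprinkler demand = 21 * 63.808 = 1339.968 L/min
Total = 1339.968 + 224.904 = 1564.872 L/min

1564.872 L/min


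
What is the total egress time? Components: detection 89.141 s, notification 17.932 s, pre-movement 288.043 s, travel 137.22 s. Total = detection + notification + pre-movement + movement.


Total = 89.141 + 17.932 + 288.043 + 137.22 = 532.336 s

532.336 s


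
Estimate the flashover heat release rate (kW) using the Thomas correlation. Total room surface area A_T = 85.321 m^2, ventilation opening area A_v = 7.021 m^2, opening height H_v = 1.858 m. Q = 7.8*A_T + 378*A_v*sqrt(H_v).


7.8*A_T = 665.50
sqrt(H_v) = 1.3631
378*A_v*sqrt(H_v) = 3617.5
Q = 665.50 + 3617.5 = 4283.0 kW

4283.0 kW


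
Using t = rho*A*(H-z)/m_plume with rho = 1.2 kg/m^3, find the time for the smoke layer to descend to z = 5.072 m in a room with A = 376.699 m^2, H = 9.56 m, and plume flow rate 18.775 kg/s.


H - z = 4.488 m
t = 1.2 * 376.699 * 4.488 / 18.775 = 108.06 s

108.06 s


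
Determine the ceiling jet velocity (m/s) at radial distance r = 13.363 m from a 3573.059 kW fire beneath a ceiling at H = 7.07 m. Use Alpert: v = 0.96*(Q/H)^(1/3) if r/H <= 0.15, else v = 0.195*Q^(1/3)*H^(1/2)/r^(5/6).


r/H = 13.363 / 7.07 = 1.8901
r/H > 0.15, so v = 0.195*Q^(1/3)*H^(1/2)/r^(5/6)
Q^(1/3) = 15.288
H^(1/2) = 2.6589
r^(5/6) = 8.6747
v = 0.195 * 15.288 * 2.6589 / 8.6747 = 0.91377 m/s

0.91377 m/s


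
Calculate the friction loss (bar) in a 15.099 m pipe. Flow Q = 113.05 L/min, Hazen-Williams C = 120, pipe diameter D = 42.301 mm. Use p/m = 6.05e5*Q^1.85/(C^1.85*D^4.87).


Q^1.85 = 6288.6
C^1.85 = 7022.4
D^4.87 = 8.3239e+07
p/m = 0.0065087 bar/m
p_total = 0.0065087 * 15.099 = 0.098275 bar

0.098275 bar


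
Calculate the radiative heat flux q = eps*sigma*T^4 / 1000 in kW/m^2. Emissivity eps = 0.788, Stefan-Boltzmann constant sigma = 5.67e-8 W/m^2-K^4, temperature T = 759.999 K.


T^4 = 3.3362e+11
q = 0.788 * 5.67e-8 * 3.3362e+11 / 1000 = 14.906 kW/m^2

14.906 kW/m^2


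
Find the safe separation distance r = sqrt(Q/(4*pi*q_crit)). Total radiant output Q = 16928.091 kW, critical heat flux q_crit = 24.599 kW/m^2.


4*pi*q_crit = 309.12
Q/(4*pi*q_crit) = 54.762
r = sqrt(54.762) = 7.4001 m

7.4001 m


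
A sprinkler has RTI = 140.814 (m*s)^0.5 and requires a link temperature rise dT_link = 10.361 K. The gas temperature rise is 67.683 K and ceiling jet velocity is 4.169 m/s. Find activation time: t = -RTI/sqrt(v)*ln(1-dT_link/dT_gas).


dT_link/dT_gas = 0.15308
ln(1 - 0.15308) = -0.16615
t = -140.814 / sqrt(4.169) * -0.16615 = 11.459 s

11.459 s


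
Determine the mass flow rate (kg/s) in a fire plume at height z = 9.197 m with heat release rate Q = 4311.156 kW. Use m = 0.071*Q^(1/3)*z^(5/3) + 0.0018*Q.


Q^(1/3) = 16.275
z^(5/3) = 40.372
First term = 0.071 * 16.275 * 40.372 = 46.652
Second term = 0.0018 * 4311.156 = 7.7601
m = 54.412 kg/s

54.412 kg/s


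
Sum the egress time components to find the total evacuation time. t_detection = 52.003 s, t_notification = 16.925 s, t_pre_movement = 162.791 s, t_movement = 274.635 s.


Total = 52.003 + 16.925 + 162.791 + 274.635 = 506.354 s

506.354 s


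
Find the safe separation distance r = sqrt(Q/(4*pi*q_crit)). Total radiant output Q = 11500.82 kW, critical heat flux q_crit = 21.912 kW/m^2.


4*pi*q_crit = 275.35
Q/(4*pi*q_crit) = 41.767
r = sqrt(41.767) = 6.4628 m

6.4628 m


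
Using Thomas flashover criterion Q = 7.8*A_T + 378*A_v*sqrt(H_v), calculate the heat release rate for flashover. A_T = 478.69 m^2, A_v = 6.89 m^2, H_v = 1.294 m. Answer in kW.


7.8*A_T = 3733.782
sqrt(H_v) = 1.1375
378*A_v*sqrt(H_v) = 2962.6
Q = 3733.782 + 2962.6 = 6696.4 kW

6696.4 kW


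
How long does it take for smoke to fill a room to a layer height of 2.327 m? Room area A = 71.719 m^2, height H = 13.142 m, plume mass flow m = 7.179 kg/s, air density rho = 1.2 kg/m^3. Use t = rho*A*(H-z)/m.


H - z = 10.815 m
t = 1.2 * 71.719 * 10.815 / 7.179 = 129.65 s

129.65 s


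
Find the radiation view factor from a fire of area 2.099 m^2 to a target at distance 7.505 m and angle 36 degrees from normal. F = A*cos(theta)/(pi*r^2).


cos(36 deg) = 0.80902
pi*r^2 = 176.95
F = 2.099 * 0.80902 / 176.95 = 0.0095966

0.0095966


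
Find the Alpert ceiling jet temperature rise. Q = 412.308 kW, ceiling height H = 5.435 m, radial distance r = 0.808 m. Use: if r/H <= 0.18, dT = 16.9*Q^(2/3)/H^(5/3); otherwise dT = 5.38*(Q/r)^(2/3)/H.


r/H = 0.808 / 5.435 = 0.14867
r/H <= 0.18, so dT = 16.9*Q^(2/3)/H^(5/3)
Q^(2/3) = 55.396
H^(5/3) = 16.801
dT = 16.9 * 55.396 / 16.801 = 55.723 K

55.723 K


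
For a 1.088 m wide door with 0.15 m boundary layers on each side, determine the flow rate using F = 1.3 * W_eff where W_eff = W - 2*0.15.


W_eff = 1.088 - 0.30 = 0.788 m
F = 1.3 * 0.788 = 1.0244 persons/s

1.0244 persons/s


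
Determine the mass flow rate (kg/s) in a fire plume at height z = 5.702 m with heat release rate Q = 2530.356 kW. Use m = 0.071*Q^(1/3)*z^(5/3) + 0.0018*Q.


Q^(1/3) = 13.627
z^(5/3) = 18.199
First term = 0.071 * 13.627 * 18.199 = 17.607
Second term = 0.0018 * 2530.356 = 4.5546
m = 22.162 kg/s

22.162 kg/s


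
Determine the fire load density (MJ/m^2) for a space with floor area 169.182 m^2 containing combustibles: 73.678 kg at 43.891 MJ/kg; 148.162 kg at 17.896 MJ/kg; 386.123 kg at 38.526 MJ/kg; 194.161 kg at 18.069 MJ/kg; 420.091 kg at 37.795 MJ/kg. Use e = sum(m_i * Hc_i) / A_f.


Total energy = 73.678*43.891 + 148.162*17.896 + 386.123*38.526 + 194.161*18.069 + 420.091*37.795
= 3233.801 + 2651.507 + 14875.77 + 3508.295 + 15877.34
= 40146.72 MJ
e = 40146.72 / 169.182 = 237.30 MJ/m^2

237.30 MJ/m^2


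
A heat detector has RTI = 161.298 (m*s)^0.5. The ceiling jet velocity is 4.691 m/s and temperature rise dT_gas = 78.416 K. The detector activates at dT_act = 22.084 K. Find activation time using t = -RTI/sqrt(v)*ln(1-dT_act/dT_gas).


dT_act/dT_gas = 0.28163
ln(1 - 0.28163) = -0.33077
t = -161.298 / sqrt(4.691) * -0.33077 = 24.633 s

24.633 s


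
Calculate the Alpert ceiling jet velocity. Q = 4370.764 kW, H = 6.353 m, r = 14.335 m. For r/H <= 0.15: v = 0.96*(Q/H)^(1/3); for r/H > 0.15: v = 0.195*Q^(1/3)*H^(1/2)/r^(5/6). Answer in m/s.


r/H = 14.335 / 6.353 = 2.2564
r/H > 0.15, so v = 0.195*Q^(1/3)*H^(1/2)/r^(5/6)
Q^(1/3) = 16.350
H^(1/2) = 2.5205
r^(5/6) = 9.1974
v = 0.195 * 16.350 * 2.5205 / 9.1974 = 0.87373 m/s

0.87373 m/s


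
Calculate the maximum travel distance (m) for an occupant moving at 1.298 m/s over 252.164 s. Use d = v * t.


d = 1.298 * 252.164 = 327.31 m

327.31 m


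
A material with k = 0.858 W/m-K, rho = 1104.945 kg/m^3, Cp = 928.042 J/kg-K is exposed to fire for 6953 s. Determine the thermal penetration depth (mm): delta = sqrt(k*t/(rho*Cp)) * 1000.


alpha = 0.858 / (1104.945 * 928.042) = 8.3672e-07 m^2/s
alpha * t = 0.0058177
delta = sqrt(0.0058177) * 1000 = 76.274 mm

76.274 mm


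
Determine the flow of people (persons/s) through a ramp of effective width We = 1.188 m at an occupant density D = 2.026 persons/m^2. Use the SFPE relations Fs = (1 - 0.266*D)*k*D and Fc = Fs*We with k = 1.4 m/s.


1 - 0.266*D = 1 - 0.266*2.026 = 0.46108
Fs = 0.46108 * 1.4 * 2.026 = 1.3078 persons/(s*m)
Fc = 1.3078 * 1.188 = 1.5537 persons/s

1.5537 persons/s


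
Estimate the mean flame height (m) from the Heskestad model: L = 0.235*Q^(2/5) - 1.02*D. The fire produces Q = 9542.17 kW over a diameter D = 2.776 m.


Q^(2/5) = 39.071
0.235 * Q^(2/5) = 9.1818
1.02 * D = 2.8315
L = 6.3503 m

6.3503 m


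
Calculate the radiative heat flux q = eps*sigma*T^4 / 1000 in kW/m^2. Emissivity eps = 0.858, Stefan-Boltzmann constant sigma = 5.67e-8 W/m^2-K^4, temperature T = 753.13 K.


T^4 = 3.2172e+11
q = 0.858 * 5.67e-8 * 3.2172e+11 / 1000 = 15.651 kW/m^2

15.651 kW/m^2


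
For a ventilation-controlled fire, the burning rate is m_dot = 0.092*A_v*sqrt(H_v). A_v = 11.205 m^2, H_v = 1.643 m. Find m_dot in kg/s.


sqrt(H_v) = 1.2818
m_dot = 0.092 * 11.205 * 1.2818 = 1.3214 kg/s

1.3214 kg/s


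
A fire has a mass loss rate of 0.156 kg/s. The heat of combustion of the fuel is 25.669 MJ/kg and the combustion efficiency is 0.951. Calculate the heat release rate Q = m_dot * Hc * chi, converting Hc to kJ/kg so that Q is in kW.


Hc = 25.669 MJ/kg = 25.669 * 1000 kJ/kg = 25669 kJ/kg
Q = 0.156 kg/s * 25669 kJ/kg * 0.951 = 3808.2 kW

3808.2 kW


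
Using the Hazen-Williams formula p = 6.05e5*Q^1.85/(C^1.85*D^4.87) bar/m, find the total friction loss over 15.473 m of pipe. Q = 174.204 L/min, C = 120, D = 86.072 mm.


Q^1.85 = 13995
C^1.85 = 7022.4
D^4.87 = 2.6471e+09
p/m = 0.00045546 bar/m
p_total = 0.00045546 * 15.473 = 0.0070473 bar

0.0070473 bar


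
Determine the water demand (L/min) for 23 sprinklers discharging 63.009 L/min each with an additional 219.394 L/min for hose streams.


Sprinkler demand = 23 * 63.009 = 1449.207 L/min
Total = 1449.207 + 219.394 = 1668.601 L/min

1668.601 L/min


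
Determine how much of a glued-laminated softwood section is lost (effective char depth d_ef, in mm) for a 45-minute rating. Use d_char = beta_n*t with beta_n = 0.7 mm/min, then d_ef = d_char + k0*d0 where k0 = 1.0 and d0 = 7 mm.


d_char = 0.7 * 45 = 31.5 mm
d_ef = 31.5 + 1.0*7 = 38.5 mm

38.5 mm


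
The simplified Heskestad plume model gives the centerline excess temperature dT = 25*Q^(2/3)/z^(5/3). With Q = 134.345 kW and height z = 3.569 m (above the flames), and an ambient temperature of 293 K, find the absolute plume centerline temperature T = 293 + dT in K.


Q^(2/3) = 26.231
z^(5/3) = 8.3351
dT = 25 * 26.231 / 8.3351 = 78.676 K
T = 293 + 78.676 = 371.68 K

371.68 K
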